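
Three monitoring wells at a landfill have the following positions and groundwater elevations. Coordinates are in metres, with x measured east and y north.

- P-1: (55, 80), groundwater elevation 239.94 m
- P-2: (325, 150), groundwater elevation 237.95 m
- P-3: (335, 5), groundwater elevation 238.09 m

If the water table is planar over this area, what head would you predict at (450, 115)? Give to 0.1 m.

Differences from P-1: to P-2 (Δx, Δy, Δh) = (270, 70, -1.99); to P-3 = (280, -75, -1.85).
Solve a·Δx + b·Δy = Δh: det = 270·(-75) − 280·70 = -39850.
∂h/∂x = [(-1.99)·(-75) − (-1.85)·70] / -39850 = -0.006995
∂h/∂y = [270·(-1.85) − 280·(-1.99)] / -39850 = -0.001448
h(450, 115) = 239.94 + (-0.006995)·(395) + (-0.001448)·(35) = 239.94 -2.763 -0.051 = 237.126 m.

237.1 m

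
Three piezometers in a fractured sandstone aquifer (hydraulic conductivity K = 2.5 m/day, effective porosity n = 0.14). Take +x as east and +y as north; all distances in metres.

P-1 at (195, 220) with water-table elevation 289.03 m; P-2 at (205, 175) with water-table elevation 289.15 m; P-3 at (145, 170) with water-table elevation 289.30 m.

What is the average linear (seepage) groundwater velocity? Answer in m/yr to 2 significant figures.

25 m/yr

With h = a·x + b·y + c and P-1 as origin, the differences give:
  10·a + (-45)·b = +0.12
  (-50)·a + (-50)·b = +0.27
Eliminate b (×(-50) and ×(-45), subtract): -2750·a = 6.150 → a = ∂h/∂x = -0.002236
Back-substitute: b = ∂h/∂y = -0.003164.
|∇h| = √(-0.002236² + -0.003164²) = 0.003874
Seepage velocity v = K·i/n = 2.5 × 0.003874 / 0.14 = 0.06918 m/day = 25.27 m/yr.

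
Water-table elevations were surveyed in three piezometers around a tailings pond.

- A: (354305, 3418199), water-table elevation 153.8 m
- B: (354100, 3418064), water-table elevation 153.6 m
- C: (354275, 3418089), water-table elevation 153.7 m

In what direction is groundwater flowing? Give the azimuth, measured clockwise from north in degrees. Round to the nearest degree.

210°

Differences from A: to B (Δx, Δy, Δh) = (-205, -135, -0.2); to C = (-30, -110, -0.1).
Solve a·Δx + b·Δy = Δh: det = (-205)·(-110) − (-30)·(-135) = 18500.
∂h/∂x = [(-0.2)·(-110) − (-0.1)·(-135)] / 18500 = +0.0004595
∂h/∂y = [(-205)·(-0.1) − (-30)·(-0.2)] / 18500 = +0.0007838
Flow direction (−∇h) has components (-0.0004595 E, -0.0007838 N).
Azimuth = atan2(E, N) = atan2(-0.0004595, -0.0007838) = 210.4° ≈ 210°.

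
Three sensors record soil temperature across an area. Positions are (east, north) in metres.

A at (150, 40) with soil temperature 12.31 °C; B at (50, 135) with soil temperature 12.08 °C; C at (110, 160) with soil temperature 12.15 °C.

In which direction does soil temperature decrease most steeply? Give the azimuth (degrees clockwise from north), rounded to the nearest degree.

Taking A as reference: B−A = (-100, 95, -0.23); C−A = (-40, 120, -0.16).
Solve a·Δx + b·Δy = ΔT: det = (-100)·120 − (-40)·95 = -8200.
∂T/∂x = [(-0.23)·120 − (-0.16)·95] / -8200 = +0.001512
∂T/∂y = [(-100)·(-0.16) − (-40)·(-0.23)] / -8200 = -0.0008293
Steepest decrease is along −∇f: components (-0.001512 E, +0.0008293 N).
Azimuth = atan2(-0.001512, +0.0008293) = 298.7° ≈ 299°.

299°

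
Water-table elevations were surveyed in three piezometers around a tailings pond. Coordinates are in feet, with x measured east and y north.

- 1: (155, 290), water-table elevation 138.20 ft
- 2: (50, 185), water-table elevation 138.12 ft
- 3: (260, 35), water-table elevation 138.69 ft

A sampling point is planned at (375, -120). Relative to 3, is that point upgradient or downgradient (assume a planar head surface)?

Differences from 1: to 2 (Δx, Δy, Δh) = (-105, -105, -0.08); to 3 = (105, -255, +0.49).
Solve a·Δx + b·Δy = Δh: det = (-105)·(-255) − 105·(-105) = 37800.
∂h/∂x = [(-0.08)·(-255) − (+0.49)·(-105)] / 37800 = +0.001901
∂h/∂y = [(-105)·(+0.49) − 105·(-0.08)] / 37800 = -0.001139
Head at (375, -120) = 138.20 + (+0.001901)·(220) + (-0.001139)·(-410) = 139.09 ft.
That is higher than the 138.69 ft at 3, so the point is upgradient.

upgradient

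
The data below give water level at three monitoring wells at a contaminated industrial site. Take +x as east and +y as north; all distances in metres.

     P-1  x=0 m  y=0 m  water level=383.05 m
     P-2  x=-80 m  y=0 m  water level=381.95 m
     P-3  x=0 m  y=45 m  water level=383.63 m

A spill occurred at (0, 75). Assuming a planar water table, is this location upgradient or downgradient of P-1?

upgradient

∂h/∂x = (381.95 − 383.05) / (-80 − 0) = +0.01375
∂h/∂y = (383.63 − 383.05) / (45 − 0) = +0.01289
Head at (0, 75) = 383.05 + (+0.01375)·(0) + (+0.01289)·(75) = 384.02 m.
That is higher than the 383.05 m at P-1, so the point is upgradient.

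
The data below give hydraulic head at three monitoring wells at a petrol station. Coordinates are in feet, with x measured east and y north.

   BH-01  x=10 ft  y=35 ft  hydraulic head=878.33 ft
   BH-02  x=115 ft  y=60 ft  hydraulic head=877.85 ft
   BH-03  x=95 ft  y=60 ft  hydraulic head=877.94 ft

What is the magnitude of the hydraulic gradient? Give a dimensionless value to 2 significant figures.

With h = a·x + b·y + c and BH-01 as origin, the differences give:
  105·a + 25·b = -0.48
  85·a + 25·b = -0.39
Eliminate b (×25 and ×25, subtract): 500·a = -2.250 → a = ∂h/∂x = -0.004500
Back-substitute: b = ∂h/∂y = -0.0003000.
|∇h| = √(-0.004500² + -0.0003000²) = 0.00451

0.0045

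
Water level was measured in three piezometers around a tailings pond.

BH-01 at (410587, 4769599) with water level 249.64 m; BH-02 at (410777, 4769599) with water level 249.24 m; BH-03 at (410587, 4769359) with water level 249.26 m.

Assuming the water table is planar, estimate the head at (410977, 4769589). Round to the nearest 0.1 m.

∂h/∂x = (249.24 − 249.64) / (410777 − 410587) = -0.002105
∂h/∂y = (249.26 − 249.64) / (4769359 − 4769599) = +0.001583
h(410977, 4769589) = 249.64 + (-0.002105)·(390) + (+0.001583)·(-10) = 249.64 -0.821 -0.016 = 248.803 m.

248.8 m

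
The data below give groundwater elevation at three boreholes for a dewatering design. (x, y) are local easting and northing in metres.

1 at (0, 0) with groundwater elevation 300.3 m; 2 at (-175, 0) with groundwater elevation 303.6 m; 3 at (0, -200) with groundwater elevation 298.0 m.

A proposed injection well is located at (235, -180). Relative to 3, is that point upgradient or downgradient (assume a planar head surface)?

∂h/∂x = (303.6 − 300.3) / (-175 − 0) = -0.01886
∂h/∂y = (298.0 − 300.3) / (-200 − 0) = +0.01150
Head at (235, -180) = 300.3 + (-0.01886)·(235) + (+0.01150)·(-180) = 293.80 m.
That is lower than the 298.0 m at 3, so the point is downgradient.

downgradient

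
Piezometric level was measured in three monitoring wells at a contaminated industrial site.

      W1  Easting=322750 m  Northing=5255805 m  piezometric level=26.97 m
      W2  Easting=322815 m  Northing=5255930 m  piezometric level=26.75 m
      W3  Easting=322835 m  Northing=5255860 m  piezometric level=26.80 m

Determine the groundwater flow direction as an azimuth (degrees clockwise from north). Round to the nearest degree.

050°

Differences from W1: to W2 (Δx, Δy, Δh) = (65, 125, -0.22); to W3 = (85, 55, -0.17).
Determinant of the coordinate differences = 65·55 − 85·125 = -7050.
∂h/∂x = [(-0.22)·55 − (-0.17)·125] / -7050 = -0.001298
∂h/∂y = [65·(-0.17) − 85·(-0.22)] / -7050 = -0.001085
Flow direction (−∇h) has components (+0.001298 E, +0.001085 N).
Azimuth = atan2(E, N) = atan2(+0.001298, +0.001085) = 50.1° ≈ 050°.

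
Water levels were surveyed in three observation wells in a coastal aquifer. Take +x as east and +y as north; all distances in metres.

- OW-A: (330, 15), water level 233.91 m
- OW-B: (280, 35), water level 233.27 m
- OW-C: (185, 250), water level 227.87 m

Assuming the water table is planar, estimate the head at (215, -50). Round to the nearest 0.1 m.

235.1 m

With h = a·x + b·y + c and OW-A as origin, the differences give:
  (-50)·a + 20·b = -0.64
  (-145)·a + 235·b = -6.04
Eliminate b (×235 and ×20, subtract): -8850·a = -29.600 → a = ∂h/∂x = +0.003345
Back-substitute: b = ∂h/∂y = -0.02364.
h(215, -50) = 233.91 + (+0.003345)·(-115) + (-0.02364)·(-65) = 233.91 -0.385 +1.536 = 235.062 m.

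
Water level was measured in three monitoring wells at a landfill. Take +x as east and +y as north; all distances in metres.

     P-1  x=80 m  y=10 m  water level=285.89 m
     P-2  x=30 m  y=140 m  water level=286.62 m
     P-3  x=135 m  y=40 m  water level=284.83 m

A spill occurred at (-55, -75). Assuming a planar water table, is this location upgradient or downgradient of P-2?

Differences from P-1: to P-2 (Δx, Δy, Δh) = (-50, 130, +0.73); to P-3 = (55, 30, -1.06).
Solve a·Δx + b·Δy = Δh: det = (-50)·30 − 55·130 = -8650.
∂h/∂x = [(+0.73)·30 − (-1.06)·130] / -8650 = -0.01846
∂h/∂y = [(-50)·(-1.06) − 55·(+0.73)] / -8650 = -0.001486
Head at (-55, -75) = 285.89 + (-0.01846)·(-135) + (-0.001486)·(-85) = 288.51 m.
That is higher than the 286.62 m at P-2, so the point is upgradient.

upgradient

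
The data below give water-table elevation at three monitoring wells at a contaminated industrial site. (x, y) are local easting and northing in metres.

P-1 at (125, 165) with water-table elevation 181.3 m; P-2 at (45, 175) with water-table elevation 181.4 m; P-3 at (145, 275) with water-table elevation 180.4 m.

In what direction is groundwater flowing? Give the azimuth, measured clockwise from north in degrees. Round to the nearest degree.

016°

Taking P-1 as reference: P-2−P-1 = (-80, 10, +0.1); P-3−P-1 = (20, 110, -0.9).
Determinant of the coordinate differences = (-80)·110 − 20·10 = -9000.
∂h/∂x = [(+0.1)·110 − (-0.9)·10] / -9000 = -0.002222
∂h/∂y = [(-80)·(-0.9) − 20·(+0.1)] / -9000 = -0.007778
Flow direction (−∇h) has components (+0.002222 E, +0.007778 N).
Azimuth = atan2(E, N) = atan2(+0.002222, +0.007778) = 15.9° ≈ 016°.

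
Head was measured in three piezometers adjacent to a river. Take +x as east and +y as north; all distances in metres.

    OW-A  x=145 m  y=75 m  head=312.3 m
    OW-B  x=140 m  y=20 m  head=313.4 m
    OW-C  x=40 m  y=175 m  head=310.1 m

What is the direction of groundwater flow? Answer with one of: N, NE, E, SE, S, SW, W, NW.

N

Three-point gradient (reference OW-A): Δ to OW-B = (-5, -55, +1.1), Δ to OW-C = (-105, 100, -2.2).
∂h/∂x = +0.001753, ∂h/∂y = -0.02016 (det = -6275).
Flow = −∇h = (-0.001753 east, +0.02016 north), which points north.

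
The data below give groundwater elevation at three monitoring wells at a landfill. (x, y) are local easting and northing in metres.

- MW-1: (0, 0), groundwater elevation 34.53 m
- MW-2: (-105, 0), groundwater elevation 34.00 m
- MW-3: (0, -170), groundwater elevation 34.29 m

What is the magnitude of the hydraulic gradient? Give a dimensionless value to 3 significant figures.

∂h/∂x = (34.00 − 34.53) / (-105 − 0) = +0.005048
∂h/∂y = (34.29 − 34.53) / (-170 − 0) = +0.001412
|∇h| = √(0.005048² + 0.001412²) = 0.005242

0.00524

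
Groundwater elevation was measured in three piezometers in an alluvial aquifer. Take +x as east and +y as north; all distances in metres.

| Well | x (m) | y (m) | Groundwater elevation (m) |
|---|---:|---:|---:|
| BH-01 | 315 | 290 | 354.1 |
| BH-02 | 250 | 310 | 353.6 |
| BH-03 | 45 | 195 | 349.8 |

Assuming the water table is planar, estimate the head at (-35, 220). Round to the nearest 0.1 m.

349.2 m

With h = a·x + b·y + c and BH-01 as origin, the differences give:
  (-65)·a + 20·b = -0.5
  (-270)·a + (-95)·b = -4.3
Eliminate b (×(-95) and ×20, subtract): 11575·a = 133.50 → a = ∂h/∂x = +0.01153
Back-substitute: b = ∂h/∂y = +0.01248.
h(-35, 220) = 354.1 + (+0.01153)·(-350) + (+0.01248)·(-70) = 354.1 -4.037 -0.874 = 349.189 m.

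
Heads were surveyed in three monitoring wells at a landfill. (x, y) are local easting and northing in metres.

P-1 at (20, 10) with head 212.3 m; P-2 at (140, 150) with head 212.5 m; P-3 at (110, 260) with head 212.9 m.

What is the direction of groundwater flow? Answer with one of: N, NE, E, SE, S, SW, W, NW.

Three-point gradient (reference P-1): Δ to P-2 = (120, 140, +0.2), Δ to P-3 = (90, 250, +0.6).
∂h/∂x = -0.001954, ∂h/∂y = +0.003103 (det = 17400).
Flow = −∇h = (+0.001954 east, -0.003103 north), which points southeast.

SE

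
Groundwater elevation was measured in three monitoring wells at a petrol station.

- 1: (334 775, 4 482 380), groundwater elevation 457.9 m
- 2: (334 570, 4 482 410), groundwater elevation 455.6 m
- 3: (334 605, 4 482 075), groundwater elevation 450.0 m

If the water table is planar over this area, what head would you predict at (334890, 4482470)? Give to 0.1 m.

461.1 m

Taking 1 as reference: 2−1 = (-205, 30, -2.3); 3−1 = (-170, -305, -7.9).
Determinant of the coordinate differences = (-205)·(-305) − (-170)·30 = 67625.
∂h/∂x = [(-2.3)·(-305) − (-7.9)·30] / 67625 = +0.01388
∂h/∂y = [(-205)·(-7.9) − (-170)·(-2.3)] / 67625 = +0.01817
h(334890, 4482470) = 457.9 + (+0.01388)·(115) + (+0.01817)·(90) = 457.9 +1.596 +1.635 = 461.131 m.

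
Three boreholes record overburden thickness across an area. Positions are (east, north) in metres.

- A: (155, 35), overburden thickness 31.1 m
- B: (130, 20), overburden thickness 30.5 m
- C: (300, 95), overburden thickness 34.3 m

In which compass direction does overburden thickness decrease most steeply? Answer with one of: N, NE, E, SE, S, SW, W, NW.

SW

Differences from A: to B (Δx, Δy, Δh) = (-25, -15, -0.6); to C = (145, 60, +3.2).
Determinant of the coordinate differences = (-25)·60 − 145·(-15) = 675.
∂d/∂x = [(-0.6)·60 − (+3.2)·(-15)] / 675 = +0.01778
∂d/∂y = [(-25)·(+3.2) − 145·(-0.6)] / 675 = +0.01037
Steepest decrease is along −∇f = (-0.01778 E, -0.01037 N) → southwest.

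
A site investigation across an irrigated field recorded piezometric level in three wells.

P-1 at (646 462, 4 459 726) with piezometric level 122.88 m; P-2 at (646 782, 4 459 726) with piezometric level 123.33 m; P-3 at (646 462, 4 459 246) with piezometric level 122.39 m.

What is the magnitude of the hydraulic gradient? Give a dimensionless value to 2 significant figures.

∂h/∂x = (123.33 − 122.88) / (646782 − 646462) = +0.001406
∂h/∂y = (122.39 − 122.88) / (4459246 − 4459726) = +0.001021
|∇h| = √(0.001406² + 0.001021²) = 0.001738

0.0017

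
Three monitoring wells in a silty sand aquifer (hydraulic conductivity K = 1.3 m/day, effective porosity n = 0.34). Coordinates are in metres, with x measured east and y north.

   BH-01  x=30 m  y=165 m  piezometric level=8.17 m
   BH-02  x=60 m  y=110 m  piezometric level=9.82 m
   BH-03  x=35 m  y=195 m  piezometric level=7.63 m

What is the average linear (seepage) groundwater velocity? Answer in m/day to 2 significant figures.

With h = a·x + b·y + c and BH-01 as origin, the differences give:
  30·a + (-55)·b = +1.65
  5·a + 30·b = -0.54
Eliminate b (×30 and ×(-55), subtract): 1175·a = 19.800 → a = ∂h/∂x = +0.01685
Back-substitute: b = ∂h/∂y = -0.02081.
|∇h| = √(0.01685² + -0.02081²) = 0.02678
Seepage velocity v = K·i/n = 1.3 × 0.02678 / 0.34 = 0.1024 m/day.

0.10 m/day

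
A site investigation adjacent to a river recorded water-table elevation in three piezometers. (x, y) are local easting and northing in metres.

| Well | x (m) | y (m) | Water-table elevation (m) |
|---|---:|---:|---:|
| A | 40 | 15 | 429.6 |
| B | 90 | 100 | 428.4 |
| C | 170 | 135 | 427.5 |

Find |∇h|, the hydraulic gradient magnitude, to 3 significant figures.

Differences from A: to B (Δx, Δy, Δh) = (50, 85, -1.2); to C = (130, 120, -2.1).
Determinant of the coordinate differences = 50·120 − 130·85 = -5050.
∂h/∂x = [(-1.2)·120 − (-2.1)·85] / -5050 = -0.006832
∂h/∂y = [50·(-2.1) − 130·(-1.2)] / -5050 = -0.01010
|∇h| = √(-0.006832² + -0.01010²) = 0.01219

0.0122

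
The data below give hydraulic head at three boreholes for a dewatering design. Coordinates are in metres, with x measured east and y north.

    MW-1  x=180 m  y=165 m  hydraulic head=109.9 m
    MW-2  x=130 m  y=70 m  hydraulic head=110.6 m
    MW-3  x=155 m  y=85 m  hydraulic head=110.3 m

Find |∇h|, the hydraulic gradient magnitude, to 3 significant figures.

0.0112

Taking MW-1 as reference: MW-2−MW-1 = (-50, -95, +0.7); MW-3−MW-1 = (-25, -80, +0.4).
Solve a·Δx + b·Δy = Δh: det = (-50)·(-80) − (-25)·(-95) = 1625.
∂h/∂x = [(+0.7)·(-80) − (+0.4)·(-95)] / 1625 = -0.01108
∂h/∂y = [(-50)·(+0.4) − (-25)·(+0.7)] / 1625 = -0.001538
|∇h| = √(-0.01108² + -0.001538²) = 0.01119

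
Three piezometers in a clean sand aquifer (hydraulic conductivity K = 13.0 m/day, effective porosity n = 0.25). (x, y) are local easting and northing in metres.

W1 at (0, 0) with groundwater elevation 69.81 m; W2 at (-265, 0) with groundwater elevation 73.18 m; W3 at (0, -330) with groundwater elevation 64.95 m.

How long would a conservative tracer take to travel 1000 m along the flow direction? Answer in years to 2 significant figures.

2.7 years

∂h/∂x = (73.18 − 69.81) / (-265 − 0) = -0.01272
∂h/∂y = (64.95 − 69.81) / (-330 − 0) = +0.01473
|∇h| = √(-0.01272² + 0.01473²) = 0.01946
Seepage velocity v = K·i/n = 13.0 × 0.01946 / 0.25 = 1.012 m/day.
t = 1000 / 1.012 = 988.1 days = 2.71 years.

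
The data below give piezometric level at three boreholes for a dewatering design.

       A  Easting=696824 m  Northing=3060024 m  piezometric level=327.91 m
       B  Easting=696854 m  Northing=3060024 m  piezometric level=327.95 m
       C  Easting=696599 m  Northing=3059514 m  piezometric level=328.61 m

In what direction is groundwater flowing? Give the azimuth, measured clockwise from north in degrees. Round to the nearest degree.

326°

With h = a·x + b·y + c and A as origin, the differences give:
  30·a + 0·b = +0.04
  (-225)·a + (-510)·b = +0.70
Eliminate b (×(-510) and ×0, subtract): -15300·a = -20.400 → a = ∂h/∂x = +0.001333
Back-substitute: b = ∂h/∂y = -0.001961.
Flow direction (−∇h) has components (-0.001333 E, +0.001961 N).
Azimuth = atan2(E, N) = atan2(-0.001333, +0.001961) = 325.8° ≈ 326°.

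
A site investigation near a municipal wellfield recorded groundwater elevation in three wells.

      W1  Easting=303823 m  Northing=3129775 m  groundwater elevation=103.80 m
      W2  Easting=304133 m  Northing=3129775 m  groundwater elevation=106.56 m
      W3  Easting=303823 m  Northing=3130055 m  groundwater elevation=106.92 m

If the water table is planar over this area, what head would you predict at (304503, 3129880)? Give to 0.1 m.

111.0 m

∂h/∂x = (106.56 − 103.80) / (304133 − 303823) = +0.008903
∂h/∂y = (106.92 − 103.80) / (3130055 − 3129775) = +0.01114
h(304503, 3129880) = 103.80 + (+0.008903)·(680) + (+0.01114)·(105) = 103.80 +6.054 +1.170 = 111.024 m.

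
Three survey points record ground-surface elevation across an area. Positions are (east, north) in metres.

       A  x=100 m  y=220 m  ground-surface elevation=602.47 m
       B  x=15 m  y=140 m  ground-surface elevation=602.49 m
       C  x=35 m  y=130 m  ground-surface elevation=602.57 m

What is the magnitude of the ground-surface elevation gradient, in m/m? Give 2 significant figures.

Taking A as reference: B−A = (-85, -80, +0.02); C−A = (-65, -90, +0.10).
Determinant of the coordinate differences = (-85)·(-90) − (-65)·(-80) = 2450.
∂z/∂x = [(+0.02)·(-90) − (+0.10)·(-80)] / 2450 = +0.002531
∂z/∂y = [(-85)·(+0.10) − (-65)·(+0.02)] / 2450 = -0.002939
|∇f| = √(0.002531² + -0.002939²) = 0.003879 m/m

0.0039 m/m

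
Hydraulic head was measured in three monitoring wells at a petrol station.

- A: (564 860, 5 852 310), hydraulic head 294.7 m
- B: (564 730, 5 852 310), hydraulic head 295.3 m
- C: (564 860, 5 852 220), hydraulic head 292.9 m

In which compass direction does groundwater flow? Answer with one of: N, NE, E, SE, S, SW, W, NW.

S

∂h/∂x = (295.3 − 294.7) / (564730 − 564860) = -0.004615
∂h/∂y = (292.9 − 294.7) / (5852220 − 5852310) = +0.02000
Flow = −∇h = (+0.004615 east, -0.02000 north), which points south.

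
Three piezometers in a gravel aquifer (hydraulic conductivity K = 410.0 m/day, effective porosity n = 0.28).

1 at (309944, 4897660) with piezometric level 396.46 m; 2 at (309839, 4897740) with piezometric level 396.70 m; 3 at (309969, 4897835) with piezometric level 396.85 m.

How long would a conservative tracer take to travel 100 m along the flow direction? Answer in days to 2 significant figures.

Taking 1 as reference: 2−1 = (-105, 80, +0.24); 3−1 = (25, 175, +0.39).
Solve a·Δx + b·Δy = Δh: det = (-105)·175 − 25·80 = -20375.
∂h/∂x = [(+0.24)·175 − (+0.39)·80] / -20375 = -0.0005301
∂h/∂y = [(-105)·(+0.39) − 25·(+0.24)] / -20375 = +0.002304
|∇h| = √(-0.0005301² + 0.002304²) = 0.002364
Seepage velocity v = K·i/n = 410.0 × 0.002364 / 0.28 = 3.462 m/day.
t = 100 / 3.462 = 28.89 days.

29 days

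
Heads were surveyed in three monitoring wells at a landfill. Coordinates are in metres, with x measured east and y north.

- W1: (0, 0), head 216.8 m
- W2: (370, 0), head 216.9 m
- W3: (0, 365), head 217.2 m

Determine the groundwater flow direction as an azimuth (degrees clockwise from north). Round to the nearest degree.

∂h/∂x = (216.9 − 216.8) / (370 − 0) = +0.0002703
∂h/∂y = (217.2 − 216.8) / (365 − 0) = +0.001096
Flow direction (−∇h) has components (-0.0002703 E, -0.001096 N).
Azimuth = atan2(E, N) = atan2(-0.0002703, -0.001096) = 193.9° ≈ 194°.

194°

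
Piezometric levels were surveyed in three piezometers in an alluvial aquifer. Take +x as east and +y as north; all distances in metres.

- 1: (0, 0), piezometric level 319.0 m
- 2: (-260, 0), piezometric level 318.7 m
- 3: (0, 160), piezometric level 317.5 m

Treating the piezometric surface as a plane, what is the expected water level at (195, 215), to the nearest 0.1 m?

∂h/∂x = (318.7 − 319.0) / (-260 − 0) = +0.001154
∂h/∂y = (317.5 − 319.0) / (160 − 0) = -0.009375
h(195, 215) = 319.0 + (+0.001154)·(195) + (-0.009375)·(215) = 319.0 +0.225 -2.016 = 317.209 m.

317.2 m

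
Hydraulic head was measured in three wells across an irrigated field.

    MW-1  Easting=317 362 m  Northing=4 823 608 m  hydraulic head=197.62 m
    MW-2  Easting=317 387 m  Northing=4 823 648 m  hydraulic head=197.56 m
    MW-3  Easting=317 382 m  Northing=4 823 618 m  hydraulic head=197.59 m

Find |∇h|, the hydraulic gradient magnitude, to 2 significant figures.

0.0014

Taking MW-1 as reference: MW-2−MW-1 = (25, 40, -0.06); MW-3−MW-1 = (20, 10, -0.03).
Determinant of the coordinate differences = 25·10 − 20·40 = -550.
∂h/∂x = [(-0.06)·10 − (-0.03)·40] / -550 = -0.001091
∂h/∂y = [25·(-0.03) − 20·(-0.06)] / -550 = -0.0008182
|∇h| = √(-0.001091² + -0.0008182²) = 0.001364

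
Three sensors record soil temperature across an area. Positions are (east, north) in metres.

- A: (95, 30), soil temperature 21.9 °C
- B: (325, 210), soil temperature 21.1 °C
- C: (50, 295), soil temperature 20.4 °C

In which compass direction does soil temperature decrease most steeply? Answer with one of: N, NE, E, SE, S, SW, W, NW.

N

With T = a·x + b·y + c and A as origin, the differences give:
  230·a + 180·b = -0.8
  (-45)·a + 265·b = -1.5
Eliminate b (×265 and ×180, subtract): 69050·a = 58.00 → a = ∂T/∂x = +0.0008400
Back-substitute: b = ∂T/∂y = -0.005518.
Steepest decrease is along −∇f = (-0.0008400 E, +0.005518 N) → north.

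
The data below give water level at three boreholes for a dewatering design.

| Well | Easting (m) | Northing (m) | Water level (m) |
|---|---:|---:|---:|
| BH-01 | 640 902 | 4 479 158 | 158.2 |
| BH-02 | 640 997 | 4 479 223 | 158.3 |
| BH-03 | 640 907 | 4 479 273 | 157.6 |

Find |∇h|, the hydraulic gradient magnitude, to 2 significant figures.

Three-point gradient (reference BH-01): Δ to BH-02 = (95, 65, +0.1), Δ to BH-03 = (5, 115, -0.6).
∂h/∂x = +0.004764, ∂h/∂y = -0.005425 (det = 10600).
|∇h| = √(0.004764² + -0.005425²) = 0.00722

0.0072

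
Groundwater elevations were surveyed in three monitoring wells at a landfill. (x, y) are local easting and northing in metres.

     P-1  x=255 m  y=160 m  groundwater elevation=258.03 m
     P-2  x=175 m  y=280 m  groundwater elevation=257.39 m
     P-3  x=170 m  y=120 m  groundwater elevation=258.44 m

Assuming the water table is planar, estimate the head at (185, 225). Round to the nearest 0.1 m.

257.7 m

With h = a·x + b·y + c and P-1 as origin, the differences give:
  (-80)·a + 120·b = -0.64
  (-85)·a + (-40)·b = +0.41
Eliminate b (×(-40) and ×120, subtract): 13400·a = -23.600 → a = ∂h/∂x = -0.001761
Back-substitute: b = ∂h/∂y = -0.006507.
h(185, 225) = 258.03 + (-0.001761)·(-70) + (-0.006507)·(65) = 258.03 +0.123 -0.423 = 257.730 m.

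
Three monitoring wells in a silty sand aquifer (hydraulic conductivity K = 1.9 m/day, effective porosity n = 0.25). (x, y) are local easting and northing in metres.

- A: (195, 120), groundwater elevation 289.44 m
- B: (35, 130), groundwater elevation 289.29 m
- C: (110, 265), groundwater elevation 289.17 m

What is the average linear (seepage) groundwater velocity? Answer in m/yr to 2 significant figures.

4.5 m/yr

With h = a·x + b·y + c and A as origin, the differences give:
  (-160)·a + 10·b = -0.15
  (-85)·a + 145·b = -0.27
Eliminate b (×145 and ×10, subtract): -22350·a = -19.050 → a = ∂h/∂x = +0.0008523
Back-substitute: b = ∂h/∂y = -0.001362.
|∇h| = √(0.0008523² + -0.001362²) = 0.001607
Seepage velocity v = K·i/n = 1.9 × 0.001607 / 0.25 = 0.01221 m/day = 4.46 m/yr.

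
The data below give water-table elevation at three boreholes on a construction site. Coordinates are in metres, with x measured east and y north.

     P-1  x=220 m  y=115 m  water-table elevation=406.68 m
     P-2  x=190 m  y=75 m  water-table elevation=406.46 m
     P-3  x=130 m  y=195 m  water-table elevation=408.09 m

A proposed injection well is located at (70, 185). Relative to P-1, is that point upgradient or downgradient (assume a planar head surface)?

Three-point gradient (reference P-1): Δ to P-2 = (-30, -40, -0.22), Δ to P-3 = (-90, 80, +1.41).
∂h/∂x = -0.006467, ∂h/∂y = +0.01035 (det = -6000).
Head at (70, 185) = 406.68 + (-0.006467)·(-150) + (+0.01035)·(70) = 408.37 m.
That is higher than the 406.68 m at P-1, so the point is upgradient.

upgradient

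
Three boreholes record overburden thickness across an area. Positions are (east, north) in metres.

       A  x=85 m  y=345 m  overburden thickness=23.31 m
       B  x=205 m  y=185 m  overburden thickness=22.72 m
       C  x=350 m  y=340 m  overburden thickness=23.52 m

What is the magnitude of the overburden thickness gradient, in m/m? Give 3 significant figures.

0.00443 m/m

Differences from A: to B (Δx, Δy, Δh) = (120, -160, -0.59); to C = (265, -5, +0.21).
Determinant of the coordinate differences = 120·(-5) − 265·(-160) = 41800.
∂d/∂x = [(-0.59)·(-5) − (+0.21)·(-160)] / 41800 = +0.0008744
∂d/∂y = [120·(+0.21) − 265·(-0.59)] / 41800 = +0.004343
|∇f| = √(0.0008744² + 0.004343²) = 0.00443 m/m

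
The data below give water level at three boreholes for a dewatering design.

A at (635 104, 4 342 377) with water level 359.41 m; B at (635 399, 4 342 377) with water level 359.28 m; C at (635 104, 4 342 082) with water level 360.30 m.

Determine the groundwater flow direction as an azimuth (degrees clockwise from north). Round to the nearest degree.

008°

∂h/∂x = (359.28 − 359.41) / (635399 − 635104) = -0.0004407
∂h/∂y = (360.30 − 359.41) / (4342082 − 4342377) = -0.003017
Flow direction (−∇h) has components (+0.0004407 E, +0.003017 N).
Azimuth = atan2(E, N) = atan2(+0.0004407, +0.003017) = 8.3° ≈ 008°.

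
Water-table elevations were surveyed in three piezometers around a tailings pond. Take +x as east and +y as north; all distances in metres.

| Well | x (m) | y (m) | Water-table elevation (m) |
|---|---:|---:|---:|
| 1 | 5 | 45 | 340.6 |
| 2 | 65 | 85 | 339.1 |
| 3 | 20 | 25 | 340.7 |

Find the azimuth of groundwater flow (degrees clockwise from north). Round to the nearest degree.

With h = a·x + b·y + c and 1 as origin, the differences give:
  60·a + 40·b = -1.5
  15·a + (-20)·b = +0.1
Eliminate b (×(-20) and ×40, subtract): -1800·a = 26.00 → a = ∂h/∂x = -0.01444
Back-substitute: b = ∂h/∂y = -0.01583.
Flow direction (−∇h) has components (+0.01444 E, +0.01583 N).
Azimuth = atan2(E, N) = atan2(+0.01444, +0.01583) = 42.4° ≈ 042°.

042°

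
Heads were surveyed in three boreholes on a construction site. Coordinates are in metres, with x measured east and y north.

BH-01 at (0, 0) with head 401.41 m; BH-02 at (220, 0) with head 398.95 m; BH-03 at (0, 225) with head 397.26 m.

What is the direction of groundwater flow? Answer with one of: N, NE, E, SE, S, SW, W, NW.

∂h/∂x = (398.95 − 401.41) / (220 − 0) = -0.01118
∂h/∂y = (397.26 − 401.41) / (225 − 0) = -0.01844
Flow = −∇h = (+0.01118 east, +0.01844 north), which points northeast.

NE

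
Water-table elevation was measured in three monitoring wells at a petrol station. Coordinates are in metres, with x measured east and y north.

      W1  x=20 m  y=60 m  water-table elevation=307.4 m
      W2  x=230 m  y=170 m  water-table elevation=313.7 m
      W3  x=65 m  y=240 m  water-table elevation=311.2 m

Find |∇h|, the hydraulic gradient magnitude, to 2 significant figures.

0.027

Differences from W1: to W2 (Δx, Δy, Δh) = (210, 110, +6.3); to W3 = (45, 180, +3.8).
Determinant of the coordinate differences = 210·180 − 45·110 = 32850.
∂h/∂x = [(+6.3)·180 − (+3.8)·110] / 32850 = +0.02180
∂h/∂y = [210·(+3.8) − 45·(+6.3)] / 32850 = +0.01566
|∇h| = √(0.02180² + 0.01566²) = 0.02684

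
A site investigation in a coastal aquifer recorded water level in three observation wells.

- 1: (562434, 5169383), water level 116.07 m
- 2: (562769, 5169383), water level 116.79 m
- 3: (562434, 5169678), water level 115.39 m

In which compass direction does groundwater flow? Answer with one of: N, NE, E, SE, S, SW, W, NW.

NW

∂h/∂x = (116.79 − 116.07) / (562769 − 562434) = +0.002149
∂h/∂y = (115.39 − 116.07) / (5169678 − 5169383) = -0.002305
Flow = −∇h = (-0.002149 east, +0.002305 north), which points northwest.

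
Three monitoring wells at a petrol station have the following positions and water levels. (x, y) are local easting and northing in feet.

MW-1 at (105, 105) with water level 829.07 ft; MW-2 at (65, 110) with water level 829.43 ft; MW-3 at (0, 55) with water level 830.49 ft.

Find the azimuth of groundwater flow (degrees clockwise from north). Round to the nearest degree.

053°

Differences from MW-1: to MW-2 (Δx, Δy, Δh) = (-40, 5, +0.36); to MW-3 = (-105, -50, +1.42).
Solve a·Δx + b·Δy = Δh: det = (-40)·(-50) − (-105)·5 = 2525.
∂h/∂x = [(+0.36)·(-50) − (+1.42)·5] / 2525 = -0.009941
∂h/∂y = [(-40)·(+1.42) − (-105)·(+0.36)] / 2525 = -0.007525
Flow direction (−∇h) has components (+0.009941 E, +0.007525 N).
Azimuth = atan2(E, N) = atan2(+0.009941, +0.007525) = 52.9° ≈ 053°.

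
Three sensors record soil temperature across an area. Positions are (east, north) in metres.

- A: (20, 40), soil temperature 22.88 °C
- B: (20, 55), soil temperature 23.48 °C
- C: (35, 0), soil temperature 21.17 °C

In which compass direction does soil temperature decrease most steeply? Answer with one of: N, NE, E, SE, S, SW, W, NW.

S

Differences from A: to B (Δx, Δy, Δh) = (0, 15, +0.60); to C = (15, -40, -1.71).
Determinant of the coordinate differences = 0·(-40) − 15·15 = -225.
∂T/∂x = [(+0.60)·(-40) − (-1.71)·15] / -225 = -0.007333
∂T/∂y = [0·(-1.71) − 15·(+0.60)] / -225 = +0.04000
Steepest decrease is along −∇f = (+0.007333 E, -0.04000 N) → south.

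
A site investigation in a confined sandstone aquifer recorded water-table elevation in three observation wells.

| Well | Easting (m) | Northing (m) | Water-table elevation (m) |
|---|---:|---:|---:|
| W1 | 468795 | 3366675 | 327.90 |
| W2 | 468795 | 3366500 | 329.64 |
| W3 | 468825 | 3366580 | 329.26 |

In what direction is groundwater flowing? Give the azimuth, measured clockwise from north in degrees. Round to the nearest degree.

306°

Three-point gradient (reference W1): Δ to W2 = (0, -175, +1.74), Δ to W3 = (30, -95, +1.36).
∂h/∂x = +0.01385, ∂h/∂y = -0.009943 (det = 5250).
Flow direction (−∇h) has components (-0.01385 E, +0.009943 N).
Azimuth = atan2(E, N) = atan2(-0.01385, +0.009943) = 305.7° ≈ 306°.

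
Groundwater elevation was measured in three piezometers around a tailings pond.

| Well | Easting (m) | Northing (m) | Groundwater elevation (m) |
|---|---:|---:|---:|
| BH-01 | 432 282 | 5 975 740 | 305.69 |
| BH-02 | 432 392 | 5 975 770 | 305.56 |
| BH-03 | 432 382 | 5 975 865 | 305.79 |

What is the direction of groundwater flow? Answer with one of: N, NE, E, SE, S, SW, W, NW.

Differences from BH-01: to BH-02 (Δx, Δy, Δh) = (110, 30, -0.13); to BH-03 = (100, 125, +0.10).
Determinant of the coordinate differences = 110·125 − 100·30 = 10750.
∂h/∂x = [(-0.13)·125 − (+0.10)·30] / 10750 = -0.001791
∂h/∂y = [110·(+0.10) − 100·(-0.13)] / 10750 = +0.002233
Flow = −∇h = (+0.001791 east, -0.002233 north), which points southeast.

SE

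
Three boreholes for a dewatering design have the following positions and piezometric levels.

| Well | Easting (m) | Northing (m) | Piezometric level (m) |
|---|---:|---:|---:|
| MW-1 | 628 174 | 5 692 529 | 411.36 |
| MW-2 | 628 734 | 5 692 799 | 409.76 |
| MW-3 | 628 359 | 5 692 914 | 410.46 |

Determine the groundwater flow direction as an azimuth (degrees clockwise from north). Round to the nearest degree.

Three-point gradient (reference MW-1): Δ to MW-2 = (560, 270, -1.60), Δ to MW-3 = (185, 385, -0.90).
∂h/∂x = -0.002252, ∂h/∂y = -0.001256 (det = 165650).
Flow direction (−∇h) has components (+0.002252 E, +0.001256 N).
Azimuth = atan2(E, N) = atan2(+0.002252, +0.001256) = 60.9° ≈ 061°.

061°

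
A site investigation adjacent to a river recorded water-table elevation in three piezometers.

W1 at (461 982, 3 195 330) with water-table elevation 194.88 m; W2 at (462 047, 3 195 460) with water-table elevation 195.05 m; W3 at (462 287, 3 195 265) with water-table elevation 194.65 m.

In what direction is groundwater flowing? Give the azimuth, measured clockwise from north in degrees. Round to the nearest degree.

With h = a·x + b·y + c and W1 as origin, the differences give:
  65·a + 130·b = +0.17
  305·a + (-65)·b = -0.23
Eliminate b (×(-65) and ×130, subtract): -43875·a = 18.850 → a = ∂h/∂x = -0.0004296
Back-substitute: b = ∂h/∂y = +0.001523.
Flow direction (−∇h) has components (+0.0004296 E, -0.001523 N).
Azimuth = atan2(E, N) = atan2(+0.0004296, -0.001523) = 164.2° ≈ 164°.

164°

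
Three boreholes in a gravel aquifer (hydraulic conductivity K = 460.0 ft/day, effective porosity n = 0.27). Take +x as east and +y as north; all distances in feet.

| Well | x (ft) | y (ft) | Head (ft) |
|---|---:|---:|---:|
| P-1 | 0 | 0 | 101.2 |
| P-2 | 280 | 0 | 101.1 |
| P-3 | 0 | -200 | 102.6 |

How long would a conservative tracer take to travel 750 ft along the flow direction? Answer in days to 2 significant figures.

∂h/∂x = (101.1 − 101.2) / (280 − 0) = -0.0003571
∂h/∂y = (102.6 − 101.2) / (-200 − 0) = -0.007000
|∇h| = √(-0.0003571² + -0.007000²) = 0.007009
Seepage velocity v = K·i/n = 460.0 × 0.007009 / 0.27 = 11.94 ft/day.
t = 750 / 11.94 = 62.81 days.

63 days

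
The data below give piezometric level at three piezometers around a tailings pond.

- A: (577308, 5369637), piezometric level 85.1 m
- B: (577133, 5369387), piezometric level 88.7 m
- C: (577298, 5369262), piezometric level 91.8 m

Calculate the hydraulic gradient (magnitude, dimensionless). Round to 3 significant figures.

Taking A as reference: B−A = (-175, -250, +3.6); C−A = (-10, -375, +6.7).
Determinant of the coordinate differences = (-175)·(-375) − (-10)·(-250) = 63125.
∂h/∂x = [(+3.6)·(-375) − (+6.7)·(-250)] / 63125 = +0.005149
∂h/∂y = [(-175)·(+6.7) − (-10)·(+3.6)] / 63125 = -0.01800
|∇h| = √(0.005149² + -0.01800²) = 0.01872

0.0187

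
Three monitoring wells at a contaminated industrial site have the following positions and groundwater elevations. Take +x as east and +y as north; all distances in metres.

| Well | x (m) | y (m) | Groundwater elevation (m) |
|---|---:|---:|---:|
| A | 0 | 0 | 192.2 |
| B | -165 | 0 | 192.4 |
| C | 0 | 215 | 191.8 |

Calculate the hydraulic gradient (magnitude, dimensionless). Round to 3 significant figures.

∂h/∂x = (192.4 − 192.2) / (-165 − 0) = -0.001212
∂h/∂y = (191.8 − 192.2) / (215 − 0) = -0.001860
|∇h| = √(-0.001212² + -0.001860²) = 0.00222

0.00222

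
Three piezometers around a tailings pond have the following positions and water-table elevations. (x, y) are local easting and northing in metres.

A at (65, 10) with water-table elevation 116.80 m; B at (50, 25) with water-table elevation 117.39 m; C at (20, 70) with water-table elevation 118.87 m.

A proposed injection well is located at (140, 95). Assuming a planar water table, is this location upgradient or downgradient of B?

downgradient

Three-point gradient (reference A): Δ to B = (-15, 15, +0.59), Δ to C = (-45, 60, +2.07).
∂h/∂x = -0.01933, ∂h/∂y = +0.02000 (det = -225).
Head at (140, 95) = 116.80 + (-0.01933)·(75) + (+0.02000)·(85) = 117.05 m.
That is lower than the 117.39 m at B, so the point is downgradient.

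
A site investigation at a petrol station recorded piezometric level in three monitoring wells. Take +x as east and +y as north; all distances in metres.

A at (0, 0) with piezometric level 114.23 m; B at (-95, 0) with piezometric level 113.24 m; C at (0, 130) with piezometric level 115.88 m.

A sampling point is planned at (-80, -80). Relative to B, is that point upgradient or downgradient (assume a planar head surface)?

downgradient

∂h/∂x = (113.24 − 114.23) / (-95 − 0) = +0.01042
∂h/∂y = (115.88 − 114.23) / (130 − 0) = +0.01269
Head at (-80, -80) = 114.23 + (+0.01042)·(-80) + (+0.01269)·(-80) = 112.38 m.
That is lower than the 113.24 m at B, so the point is downgradient.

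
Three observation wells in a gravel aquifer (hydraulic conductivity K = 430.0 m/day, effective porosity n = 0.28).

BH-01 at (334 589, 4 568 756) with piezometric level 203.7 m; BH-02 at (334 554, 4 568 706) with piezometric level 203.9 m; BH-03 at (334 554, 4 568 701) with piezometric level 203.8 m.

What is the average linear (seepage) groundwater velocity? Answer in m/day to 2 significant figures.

61 m/day

Taking BH-01 as reference: BH-02−BH-01 = (-35, -50, +0.2); BH-03−BH-01 = (-35, -55, +0.1).
Solve a·Δx + b·Δy = Δh: det = (-35)·(-55) − (-35)·(-50) = 175.
∂h/∂x = [(+0.2)·(-55) − (+0.1)·(-50)] / 175 = -0.03429
∂h/∂y = [(-35)·(+0.1) − (-35)·(+0.2)] / 175 = +0.02000
|∇h| = √(-0.03429² + 0.02000²) = 0.0397
Seepage velocity v = K·i/n = 430.0 × 0.0397 / 0.28 = 60.97 m/day.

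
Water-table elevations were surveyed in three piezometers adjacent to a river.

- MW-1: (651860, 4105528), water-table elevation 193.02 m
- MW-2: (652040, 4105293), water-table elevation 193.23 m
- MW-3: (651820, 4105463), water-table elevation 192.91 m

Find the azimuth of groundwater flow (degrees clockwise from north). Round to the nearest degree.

Taking MW-1 as reference: MW-2−MW-1 = (180, -235, +0.21); MW-3−MW-1 = (-40, -65, -0.11).
Solve a·Δx + b·Δy = Δh: det = 180·(-65) − (-40)·(-235) = -21100.
∂h/∂x = [(+0.21)·(-65) − (-0.11)·(-235)] / -21100 = +0.001872
∂h/∂y = [180·(-0.11) − (-40)·(+0.21)] / -21100 = +0.0005403
Flow direction (−∇h) has components (-0.001872 E, -0.0005403 N).
Azimuth = atan2(E, N) = atan2(-0.001872, -0.0005403) = 253.9° ≈ 254°.

254°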